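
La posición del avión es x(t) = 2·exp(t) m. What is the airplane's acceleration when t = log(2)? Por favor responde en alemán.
Um dies zu lösen, müssen wir 2 Ableitungen unserer Gleichung für die Position x(t) = 2·exp(t) nehmen. Die Ableitung von der Position ergibt die Geschwindigkeit: v(t) = 2·exp(t). Mit d/dt von v(t) finden wir a(t) = 2·exp(t). Aus der Gleichung für die Beschleunigung a(t) = 2·exp(t), setzen wir t = log(2) ein und erhalten a = 4.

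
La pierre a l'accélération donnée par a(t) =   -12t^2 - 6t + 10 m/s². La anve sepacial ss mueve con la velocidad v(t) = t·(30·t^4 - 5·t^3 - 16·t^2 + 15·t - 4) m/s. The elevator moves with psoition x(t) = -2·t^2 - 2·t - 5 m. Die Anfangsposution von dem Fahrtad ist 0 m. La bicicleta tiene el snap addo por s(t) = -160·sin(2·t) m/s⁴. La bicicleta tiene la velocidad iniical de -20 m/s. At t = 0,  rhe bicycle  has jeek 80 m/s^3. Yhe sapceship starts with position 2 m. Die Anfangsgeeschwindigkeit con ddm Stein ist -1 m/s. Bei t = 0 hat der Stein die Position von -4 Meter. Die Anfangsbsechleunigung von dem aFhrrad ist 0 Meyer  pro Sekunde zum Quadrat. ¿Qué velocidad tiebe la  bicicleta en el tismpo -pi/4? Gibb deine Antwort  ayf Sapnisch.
Partiendo del snap s(t) = -160·sin(2·t), tomamos 3 antiderivadas. Tomando ∫s(t)dt y aplicando j(0) = 80, encontramos j(t) = 80·cos(2·t). Tomando ∫j(t)dt y aplicando a(0) = 0, encontramos a(t) = 40·sin(2·t). La antiderivada de la aceleración, con v(0) = -20, da la velocidad: v(t) = -20·cos(2·t). Tenemos la velocidad v(t) = -20·cos(2·t). Sustituyendo t = -pi/4: v(-pi/4) = 0.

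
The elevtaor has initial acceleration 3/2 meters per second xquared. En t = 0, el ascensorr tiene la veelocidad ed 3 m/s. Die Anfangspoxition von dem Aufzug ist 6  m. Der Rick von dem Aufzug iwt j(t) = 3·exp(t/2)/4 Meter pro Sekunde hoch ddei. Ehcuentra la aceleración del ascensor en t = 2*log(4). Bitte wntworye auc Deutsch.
Wir müssen unsere Gleichung für den Ruck j(t) = 3·exp(t/2)/4 1-mal integrieren. Durch Integration von dem Ruck und Verwendung der Anfangsbedingung a(0) = 3/2, erhalten wir a(t) = 3·exp(t/2)/2. Wir haben die Beschleunigung a(t) = 3·exp(t/2)/2. Durch Einsetzen von t = 2*log(4): a(2*log(4)) = 6.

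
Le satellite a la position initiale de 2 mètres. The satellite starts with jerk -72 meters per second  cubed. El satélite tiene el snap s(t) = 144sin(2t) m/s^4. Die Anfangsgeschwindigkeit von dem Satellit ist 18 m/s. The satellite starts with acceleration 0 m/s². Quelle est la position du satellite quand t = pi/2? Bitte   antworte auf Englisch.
To solve this, we need to take 4 integrals of our snap equation s(t) = 144·sin(2·t). The integral of snap is jerk. Using j(0) = -72, we get j(t) = -72·cos(2·t). The integral of jerk, with a(0) = 0, gives acceleration: a(t) = -36·sin(2·t). Integrating acceleration and using the initial condition v(0) = 18, we get v(t) = 18·cos(2·t). Taking ∫v(t)dt and applying x(0) = 2, we find x(t) = 9·sin(2·t) + 2. We have position x(t) = 9·sin(2·t) + 2. Substituting t = pi/2: x(pi/2) = 2.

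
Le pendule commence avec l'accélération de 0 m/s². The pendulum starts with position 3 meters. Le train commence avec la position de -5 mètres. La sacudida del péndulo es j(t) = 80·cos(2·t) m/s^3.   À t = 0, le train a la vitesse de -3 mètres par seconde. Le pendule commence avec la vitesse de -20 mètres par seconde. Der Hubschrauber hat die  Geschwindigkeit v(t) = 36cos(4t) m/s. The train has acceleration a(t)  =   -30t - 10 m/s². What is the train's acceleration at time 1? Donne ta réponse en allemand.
Wir haben die Beschleunigung a(t) = -30·t - 10. Durch Einsetzen von t = 1: a(1) = -40.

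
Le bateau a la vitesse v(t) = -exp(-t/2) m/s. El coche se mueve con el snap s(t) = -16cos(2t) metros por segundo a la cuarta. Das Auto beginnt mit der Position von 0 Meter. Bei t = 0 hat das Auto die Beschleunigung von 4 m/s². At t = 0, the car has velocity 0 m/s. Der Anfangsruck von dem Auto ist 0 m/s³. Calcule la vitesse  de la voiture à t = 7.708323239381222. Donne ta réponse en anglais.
To find the answer, we compute 3 integrals of s(t) = -16·cos(2·t). Integrating snap and using the initial condition j(0) = 0, we get j(t) = -8·sin(2·t). The antiderivative of jerk is acceleration. Using a(0) = 4, we get a(t) = 4·cos(2·t). The integral of acceleration, with v(0) = 0, gives velocity: v(t) = 2·sin(2·t). Using v(t) = 2·sin(2·t) and substituting t = 7.708323239381222, we find v = 0.574427564004881.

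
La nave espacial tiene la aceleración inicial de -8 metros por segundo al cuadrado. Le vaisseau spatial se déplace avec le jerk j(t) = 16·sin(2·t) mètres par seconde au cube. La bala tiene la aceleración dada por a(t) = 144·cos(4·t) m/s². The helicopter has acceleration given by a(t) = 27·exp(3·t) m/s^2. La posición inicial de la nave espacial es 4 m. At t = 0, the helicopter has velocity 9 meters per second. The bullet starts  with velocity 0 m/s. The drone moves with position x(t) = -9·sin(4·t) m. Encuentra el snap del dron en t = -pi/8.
Partiendo de la posición x(t) = -9·sin(4·t), tomamos 4 derivadas. La derivada de la posición da la velocidad: v(t) = -36·cos(4·t). Derivando la velocidad, obtenemos la aceleración: a(t) = 144·sin(4·t). Derivando la aceleración, obtenemos la sacudida: j(t) = 576·cos(4·t). Tomando d/dt de j(t), encontramos s(t) = -2304·sin(4·t). Usando s(t) = -2304·sin(4·t) y sustituyendo t = -pi/8, encontramos s = 2304.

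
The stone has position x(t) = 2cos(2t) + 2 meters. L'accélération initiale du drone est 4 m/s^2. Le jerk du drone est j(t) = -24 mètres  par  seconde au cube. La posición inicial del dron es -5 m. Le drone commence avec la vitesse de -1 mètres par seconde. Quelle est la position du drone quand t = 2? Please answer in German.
Ausgehend von dem Ruck j(t) = -24, nehmen wir 3 Integrale. Die Stammfunktion von dem Ruck, mit a(0) = 4, ergibt die Beschleunigung: a(t) = 4 - 24·t. Die Stammfunktion von der Beschleunigung ist die Geschwindigkeit. Mit v(0) = -1 erhalten wir v(t) = -12·t^2 + 4·t - 1. Die Stammfunktion von der Geschwindigkeit, mit x(0) = -5, ergibt die Position: x(t) = -4·t^3 + 2·t^2 - t - 5. Aus der Gleichung für die Position x(t) = -4·t^3 + 2·t^2 - t - 5, setzen wir t = 2 ein und erhalten x = -31.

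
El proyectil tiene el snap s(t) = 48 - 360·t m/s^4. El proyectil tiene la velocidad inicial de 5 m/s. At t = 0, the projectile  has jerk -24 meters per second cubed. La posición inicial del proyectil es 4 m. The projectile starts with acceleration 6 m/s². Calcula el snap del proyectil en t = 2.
Usando s(t) = 48 - 360·t y sustituyendo t = 2, encontramos s = -672.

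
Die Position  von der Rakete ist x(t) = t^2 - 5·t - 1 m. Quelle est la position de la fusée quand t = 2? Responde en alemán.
Aus der Gleichung für die Position x(t) = t^2 - 5·t - 1, setzen wir t = 2 ein und erhalten x = -7.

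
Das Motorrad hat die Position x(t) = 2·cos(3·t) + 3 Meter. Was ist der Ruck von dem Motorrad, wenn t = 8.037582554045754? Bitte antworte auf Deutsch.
Um dies zu lösen, müssen wir 3 Ableitungen unserer Gleichung für die Position x(t) = 2·cos(3·t) + 3 nehmen. Durch Ableiten von der Position erhalten wir die Geschwindigkeit: v(t) = -6·sin(3·t). Mit d/dt von v(t) finden wir a(t) = -18·cos(3·t). Durch Ableiten von der Beschleunigung erhalten wir den Ruck: j(t) = 54·sin(3·t). Wir haben den Ruck j(t) = 54·sin(3·t). Durch Einsetzen von t = 8.037582554045754: j(8.037582554045754) = -46.0136513645633.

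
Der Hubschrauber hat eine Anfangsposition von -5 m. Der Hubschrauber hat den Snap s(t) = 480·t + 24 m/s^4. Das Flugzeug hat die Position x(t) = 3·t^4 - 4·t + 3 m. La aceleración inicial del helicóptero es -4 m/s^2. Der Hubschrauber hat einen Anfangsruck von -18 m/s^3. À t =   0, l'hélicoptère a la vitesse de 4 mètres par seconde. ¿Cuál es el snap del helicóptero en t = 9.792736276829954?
Tenemos el snap s(t) = 480·t + 24. Sustituyendo t = 9.792736276829954: s(9.792736276829954) = 4724.51341287838.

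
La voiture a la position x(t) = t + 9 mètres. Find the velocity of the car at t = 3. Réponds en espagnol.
Para resolver esto, necesitamos tomar 1 derivada de nuestra ecuación de la posición x(t) = t + 9. Tomando d/dt de x(t), encontramos v(t) = 1. De la ecuación de la velocidad v(t) = 1, sustituimos t = 3 para obtener v = 1.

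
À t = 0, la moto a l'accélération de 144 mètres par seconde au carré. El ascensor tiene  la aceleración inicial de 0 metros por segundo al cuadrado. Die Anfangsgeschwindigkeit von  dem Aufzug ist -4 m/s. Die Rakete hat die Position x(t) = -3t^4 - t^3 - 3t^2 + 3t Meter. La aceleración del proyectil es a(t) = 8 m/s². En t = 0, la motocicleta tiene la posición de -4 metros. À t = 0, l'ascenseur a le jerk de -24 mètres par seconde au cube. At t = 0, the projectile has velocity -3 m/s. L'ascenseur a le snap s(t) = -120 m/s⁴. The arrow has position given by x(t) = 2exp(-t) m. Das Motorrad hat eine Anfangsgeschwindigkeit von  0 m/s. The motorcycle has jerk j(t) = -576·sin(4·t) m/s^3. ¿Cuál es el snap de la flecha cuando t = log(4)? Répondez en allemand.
Ausgehend von der Position x(t) = 2·exp(-t), nehmen wir 4 Ableitungen. Durch Ableiten von der Position erhalten wir die Geschwindigkeit: v(t) = -2·exp(-t). Mit d/dt von v(t) finden wir a(t) = 2·exp(-t). Die Ableitung von der Beschleunigung ergibt den Ruck: j(t) = -2·exp(-t). Die Ableitung von dem Ruck ergibt den Snap: s(t) = 2·exp(-t). Wir haben den Snap s(t) = 2·exp(-t). Durch Einsetzen von t = log(4): s(log(4)) = 1/2.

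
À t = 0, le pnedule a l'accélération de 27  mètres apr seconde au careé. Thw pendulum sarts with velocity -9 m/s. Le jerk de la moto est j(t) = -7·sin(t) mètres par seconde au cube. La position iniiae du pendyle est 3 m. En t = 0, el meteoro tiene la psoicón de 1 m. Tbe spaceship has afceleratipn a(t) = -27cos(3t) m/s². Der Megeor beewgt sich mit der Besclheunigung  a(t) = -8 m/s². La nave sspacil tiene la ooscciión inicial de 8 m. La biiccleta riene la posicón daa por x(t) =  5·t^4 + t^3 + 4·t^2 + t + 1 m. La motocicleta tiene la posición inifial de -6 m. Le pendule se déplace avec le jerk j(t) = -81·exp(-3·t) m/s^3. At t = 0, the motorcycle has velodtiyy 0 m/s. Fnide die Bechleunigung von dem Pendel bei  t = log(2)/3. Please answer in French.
Nous devons intégrer notre équation du jerk j(t) = -81·exp(-3·t) 1 fois. En intégrant le jerk et en utilisant la condition initiale a(0) = 27, nous obtenons a(t) = 27·exp(-3·t). Nous avons l'accélération a(t) = 27·exp(-3·t). En substituant t = log(2)/3: a(log(2)/3) = 27/2.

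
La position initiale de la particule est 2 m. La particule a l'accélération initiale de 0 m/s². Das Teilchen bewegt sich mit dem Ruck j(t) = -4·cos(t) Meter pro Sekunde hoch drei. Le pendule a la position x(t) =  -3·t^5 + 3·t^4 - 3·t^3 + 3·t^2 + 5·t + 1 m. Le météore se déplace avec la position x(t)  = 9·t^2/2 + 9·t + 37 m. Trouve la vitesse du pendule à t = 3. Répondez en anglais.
To solve this, we need to take 1 derivative of our position equation x(t) = -3·t^5 + 3·t^4 - 3·t^3 + 3·t^2 + 5·t + 1. Differentiating position, we get velocity: v(t) = -15·t^4 + 12·t^3 - 9·t^2 + 6·t + 5. We have velocity v(t) = -15·t^4 + 12·t^3 - 9·t^2 + 6·t + 5. Substituting t = 3: v(3) = -949.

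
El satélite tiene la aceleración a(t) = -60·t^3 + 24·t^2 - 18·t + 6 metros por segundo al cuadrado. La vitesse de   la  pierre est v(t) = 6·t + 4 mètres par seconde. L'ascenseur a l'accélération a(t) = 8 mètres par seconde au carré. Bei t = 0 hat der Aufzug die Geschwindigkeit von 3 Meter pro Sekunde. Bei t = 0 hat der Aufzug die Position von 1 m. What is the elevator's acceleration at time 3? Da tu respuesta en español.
Usando a(t) = 8 y sustituyendo t = 3, encontramos a = 8.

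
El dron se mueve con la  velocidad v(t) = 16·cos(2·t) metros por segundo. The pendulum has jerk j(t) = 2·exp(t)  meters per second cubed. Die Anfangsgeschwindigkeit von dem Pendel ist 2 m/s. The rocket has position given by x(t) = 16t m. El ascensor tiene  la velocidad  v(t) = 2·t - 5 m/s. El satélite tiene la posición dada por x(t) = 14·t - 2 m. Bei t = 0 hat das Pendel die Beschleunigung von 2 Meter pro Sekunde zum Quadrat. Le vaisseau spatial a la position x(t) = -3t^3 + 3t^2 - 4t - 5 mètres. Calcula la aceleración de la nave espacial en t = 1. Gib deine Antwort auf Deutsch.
Um dies zu lösen, müssen wir 2 Ableitungen unserer Gleichung für die Position x(t) = -3·t^3 + 3·t^2 - 4·t - 5 nehmen. Die Ableitung von der Position ergibt die Geschwindigkeit: v(t) = -9·t^2 + 6·t - 4. Mit d/dt von v(t) finden wir a(t) = 6 - 18·t. Wir haben die Beschleunigung a(t) = 6 - 18·t. Durch Einsetzen von t = 1: a(1) = -12.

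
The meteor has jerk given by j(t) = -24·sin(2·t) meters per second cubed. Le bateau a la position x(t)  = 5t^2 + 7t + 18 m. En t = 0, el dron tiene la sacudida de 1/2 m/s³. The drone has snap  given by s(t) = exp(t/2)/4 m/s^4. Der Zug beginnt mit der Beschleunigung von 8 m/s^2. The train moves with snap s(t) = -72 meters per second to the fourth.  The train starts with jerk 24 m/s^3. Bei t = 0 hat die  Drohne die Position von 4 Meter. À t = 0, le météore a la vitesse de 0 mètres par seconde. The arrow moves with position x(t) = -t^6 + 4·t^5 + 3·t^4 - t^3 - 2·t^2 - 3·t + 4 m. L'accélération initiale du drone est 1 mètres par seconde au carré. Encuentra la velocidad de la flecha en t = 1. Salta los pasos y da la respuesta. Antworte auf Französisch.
La réponse est 16.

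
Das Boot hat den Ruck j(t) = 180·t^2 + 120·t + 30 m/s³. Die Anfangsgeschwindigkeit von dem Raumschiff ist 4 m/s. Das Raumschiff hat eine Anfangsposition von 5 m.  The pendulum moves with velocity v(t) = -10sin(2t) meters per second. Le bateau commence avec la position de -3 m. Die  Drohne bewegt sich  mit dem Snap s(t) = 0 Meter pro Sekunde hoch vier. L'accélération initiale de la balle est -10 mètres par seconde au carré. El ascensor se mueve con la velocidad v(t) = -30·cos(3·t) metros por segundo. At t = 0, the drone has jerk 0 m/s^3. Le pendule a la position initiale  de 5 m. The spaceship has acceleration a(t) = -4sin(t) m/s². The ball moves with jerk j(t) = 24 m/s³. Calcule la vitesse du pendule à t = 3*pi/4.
Nous avons la vitesse v(t) = -10·sin(2·t). En substituant t = 3*pi/4: v(3*pi/4) = 10.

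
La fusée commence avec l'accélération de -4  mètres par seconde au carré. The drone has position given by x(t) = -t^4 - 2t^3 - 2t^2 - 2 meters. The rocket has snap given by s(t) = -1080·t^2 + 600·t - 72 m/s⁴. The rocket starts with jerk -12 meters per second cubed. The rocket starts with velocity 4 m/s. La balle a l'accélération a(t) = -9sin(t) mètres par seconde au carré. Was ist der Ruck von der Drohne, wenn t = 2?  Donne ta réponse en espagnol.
Partiendo de la posición x(t) = -t^4 - 2·t^3 - 2·t^2 - 2, tomamos 3 derivadas. La derivada de la posición da la velocidad: v(t) = -4·t^3 - 6·t^2 - 4·t. La derivada de la velocidad da la aceleración: a(t) = -12·t^2 - 12·t - 4. Tomando d/dt de a(t), encontramos j(t) = -24·t - 12. Usando j(t) = -24·t - 12 y sustituyendo t = 2, encontramos j = -60.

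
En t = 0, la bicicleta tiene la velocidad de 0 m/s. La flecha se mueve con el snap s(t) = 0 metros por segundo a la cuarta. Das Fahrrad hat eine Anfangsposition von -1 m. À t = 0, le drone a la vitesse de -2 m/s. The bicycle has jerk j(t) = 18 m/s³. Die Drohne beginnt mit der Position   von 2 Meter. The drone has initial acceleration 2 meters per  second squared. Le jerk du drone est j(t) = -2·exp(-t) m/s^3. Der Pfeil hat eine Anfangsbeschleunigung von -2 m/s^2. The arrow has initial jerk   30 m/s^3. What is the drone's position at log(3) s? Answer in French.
Nous devons trouver la primitive de notre équation du jerk j(t) = -2·exp(-t) 3 fois. La primitive du jerk, avec a(0) = 2, donne l'accélération: a(t) = 2·exp(-t). La primitive de l'accélération, avec v(0) = -2, donne la vitesse: v(t) = -2·exp(-t). L'intégrale de la vitesse est la position. En utilisant x(0) = 2, nous obtenons x(t) = 2·exp(-t). En utilisant x(t) = 2·exp(-t) et en substituant t = log(3), nous trouvons x = 2/3.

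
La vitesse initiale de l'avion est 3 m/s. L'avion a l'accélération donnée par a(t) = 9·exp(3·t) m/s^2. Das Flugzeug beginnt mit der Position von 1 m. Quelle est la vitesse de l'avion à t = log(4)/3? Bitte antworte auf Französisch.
Nous devons intégrer notre équation de l'accélération a(t) = 9·exp(3·t) 1 fois. En prenant ∫a(t)dt et en appliquant v(0) = 3, nous trouvons v(t) = 3·exp(3·t). Nous avons la vitesse v(t) = 3·exp(3·t). En substituant t = log(4)/3: v(log(4)/3) = 12.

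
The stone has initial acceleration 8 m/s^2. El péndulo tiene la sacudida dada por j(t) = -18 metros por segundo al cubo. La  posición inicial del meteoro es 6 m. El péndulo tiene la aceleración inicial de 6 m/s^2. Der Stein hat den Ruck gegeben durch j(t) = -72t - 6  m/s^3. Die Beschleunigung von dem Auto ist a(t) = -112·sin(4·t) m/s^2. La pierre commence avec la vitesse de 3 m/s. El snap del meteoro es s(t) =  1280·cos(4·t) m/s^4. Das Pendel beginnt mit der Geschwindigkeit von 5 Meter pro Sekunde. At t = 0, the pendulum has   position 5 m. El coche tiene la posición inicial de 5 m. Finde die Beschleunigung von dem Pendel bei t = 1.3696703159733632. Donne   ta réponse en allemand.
Ausgehend von dem Ruck j(t) = -18, nehmen wir 1 Stammfunktion. Die Stammfunktion von dem Ruck ist die Beschleunigung. Mit a(0) = 6 erhalten wir a(t) = 6 - 18·t. Wir haben die Beschleunigung a(t) = 6 - 18·t. Durch Einsetzen von t = 1.3696703159733632: a(1.3696703159733632) = -18.6540656875205.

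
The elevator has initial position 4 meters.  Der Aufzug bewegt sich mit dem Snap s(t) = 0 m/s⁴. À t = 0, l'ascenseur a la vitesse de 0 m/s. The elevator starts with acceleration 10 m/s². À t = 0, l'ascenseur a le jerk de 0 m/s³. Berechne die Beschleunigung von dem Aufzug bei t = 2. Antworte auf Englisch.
We must find the integral of our snap equation s(t) = 0 2 times. Finding the antiderivative of s(t) and using j(0) = 0: j(t) = 0. Taking ∫j(t)dt and applying a(0) = 10, we find a(t) = 10. Using a(t) = 10 and substituting t = 2, we find a = 10.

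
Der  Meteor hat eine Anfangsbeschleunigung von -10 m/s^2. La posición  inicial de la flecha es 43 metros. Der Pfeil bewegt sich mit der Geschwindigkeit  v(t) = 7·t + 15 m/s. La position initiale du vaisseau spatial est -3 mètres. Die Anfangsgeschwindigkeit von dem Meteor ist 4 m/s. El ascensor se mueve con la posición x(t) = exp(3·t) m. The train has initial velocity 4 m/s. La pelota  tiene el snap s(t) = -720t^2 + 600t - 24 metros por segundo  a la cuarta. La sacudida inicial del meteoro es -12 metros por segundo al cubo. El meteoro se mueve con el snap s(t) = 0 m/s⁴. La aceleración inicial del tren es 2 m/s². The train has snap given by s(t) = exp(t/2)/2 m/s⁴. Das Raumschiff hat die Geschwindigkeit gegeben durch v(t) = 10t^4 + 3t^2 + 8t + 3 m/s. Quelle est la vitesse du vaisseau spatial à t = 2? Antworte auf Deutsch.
Mit v(t) = 10·t^4 + 3·t^2 + 8·t + 3 und Einsetzen von t = 2, finden wir v = 191.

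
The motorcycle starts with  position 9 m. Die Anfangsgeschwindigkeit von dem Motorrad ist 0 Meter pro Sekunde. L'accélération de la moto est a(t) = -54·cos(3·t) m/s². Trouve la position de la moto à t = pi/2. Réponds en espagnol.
Para resolver esto, necesitamos tomar 2 integrales de nuestra ecuación de la aceleración a(t) = -54·cos(3·t). Integrando la aceleración y usando la condición inicial v(0) = 0, obtenemos v(t) = -18·sin(3·t). Tomando ∫v(t)dt y aplicando x(0) = 9, encontramos x(t) = 6·cos(3·t) + 3. Usando x(t) = 6·cos(3·t) + 3 y sustituyendo t = pi/2, encontramos x = 3.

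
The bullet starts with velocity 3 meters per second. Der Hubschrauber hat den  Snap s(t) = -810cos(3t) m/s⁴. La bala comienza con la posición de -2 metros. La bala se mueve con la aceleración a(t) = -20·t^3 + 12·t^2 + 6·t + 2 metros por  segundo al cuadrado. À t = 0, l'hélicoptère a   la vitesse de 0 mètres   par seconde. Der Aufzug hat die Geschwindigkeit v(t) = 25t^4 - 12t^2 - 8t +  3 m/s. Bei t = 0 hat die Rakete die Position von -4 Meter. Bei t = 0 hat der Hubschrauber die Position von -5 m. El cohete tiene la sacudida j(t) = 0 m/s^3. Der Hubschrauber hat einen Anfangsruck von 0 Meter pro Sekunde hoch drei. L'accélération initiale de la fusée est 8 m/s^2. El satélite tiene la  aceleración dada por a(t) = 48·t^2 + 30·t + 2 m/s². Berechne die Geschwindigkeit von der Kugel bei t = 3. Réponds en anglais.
To solve this, we need to take 1 antiderivative of our acceleration equation a(t) = -20·t^3 + 12·t^2 + 6·t + 2. Integrating acceleration and using the initial condition v(0) = 3, we get v(t) = -5·t^4 + 4·t^3 + 3·t^2 + 2·t + 3. From the given velocity equation v(t) = -5·t^4 + 4·t^3 + 3·t^2 + 2·t + 3, we substitute t = 3 to get v = -261.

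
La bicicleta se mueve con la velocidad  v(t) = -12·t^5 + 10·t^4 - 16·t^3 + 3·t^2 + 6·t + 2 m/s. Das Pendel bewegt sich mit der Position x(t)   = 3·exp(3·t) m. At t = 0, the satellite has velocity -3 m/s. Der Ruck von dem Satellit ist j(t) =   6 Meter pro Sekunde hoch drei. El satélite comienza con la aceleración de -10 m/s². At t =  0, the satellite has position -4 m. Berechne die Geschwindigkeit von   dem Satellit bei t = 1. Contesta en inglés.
We need to integrate our jerk equation j(t) = 6 2 times. Finding the antiderivative of j(t) and using a(0) = -10: a(t) = 6·t - 10. Finding the integral of a(t) and using v(0) = -3: v(t) = 3·t^2 - 10·t - 3. Using v(t) = 3·t^2 - 10·t - 3 and substituting t = 1, we find v = -10.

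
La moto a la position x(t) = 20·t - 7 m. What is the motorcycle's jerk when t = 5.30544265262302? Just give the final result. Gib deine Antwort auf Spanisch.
j(5.30544265262302) = 0.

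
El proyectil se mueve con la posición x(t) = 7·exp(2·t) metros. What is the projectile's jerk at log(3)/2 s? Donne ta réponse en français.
Pour résoudre ceci, nous devons prendre 3 dérivées de notre équation de la position x(t) = 7·exp(2·t). En dérivant la position, nous obtenons la vitesse: v(t) = 14·exp(2·t). En dérivant la vitesse, nous obtenons l'accélération: a(t) = 28·exp(2·t). En prenant d/dt de a(t), nous trouvons j(t) = 56·exp(2·t). Nous avons le jerk j(t) = 56·exp(2·t). En substituant t = log(3)/2: j(log(3)/2) = 168.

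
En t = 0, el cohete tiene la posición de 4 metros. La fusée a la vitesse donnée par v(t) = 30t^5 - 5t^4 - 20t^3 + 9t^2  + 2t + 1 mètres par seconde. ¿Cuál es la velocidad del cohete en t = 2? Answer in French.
En utilisant v(t) = 30·t^5 - 5·t^4 - 20·t^3 + 9·t^2 + 2·t + 1 et en substituant t = 2, nous trouvons v = 761.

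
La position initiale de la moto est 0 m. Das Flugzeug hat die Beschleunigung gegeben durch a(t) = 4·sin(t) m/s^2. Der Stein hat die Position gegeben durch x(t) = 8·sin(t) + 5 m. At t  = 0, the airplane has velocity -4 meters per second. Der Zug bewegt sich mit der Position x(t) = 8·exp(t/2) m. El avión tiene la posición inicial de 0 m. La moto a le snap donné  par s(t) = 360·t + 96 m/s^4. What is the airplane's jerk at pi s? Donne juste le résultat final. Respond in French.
j(pi) = -4.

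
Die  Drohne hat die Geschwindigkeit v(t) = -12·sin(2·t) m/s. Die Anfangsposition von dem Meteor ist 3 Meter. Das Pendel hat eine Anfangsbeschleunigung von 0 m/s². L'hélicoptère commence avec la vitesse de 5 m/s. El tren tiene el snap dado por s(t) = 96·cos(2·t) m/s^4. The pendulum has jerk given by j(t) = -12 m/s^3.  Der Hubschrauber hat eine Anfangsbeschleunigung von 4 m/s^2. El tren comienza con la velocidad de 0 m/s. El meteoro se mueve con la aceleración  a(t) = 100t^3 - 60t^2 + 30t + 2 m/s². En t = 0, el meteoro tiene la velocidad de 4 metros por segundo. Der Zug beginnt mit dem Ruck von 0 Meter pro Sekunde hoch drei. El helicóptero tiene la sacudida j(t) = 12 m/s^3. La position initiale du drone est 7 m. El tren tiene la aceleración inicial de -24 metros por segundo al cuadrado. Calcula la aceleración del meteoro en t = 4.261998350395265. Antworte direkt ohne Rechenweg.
La aceleración en t = 4.261998350395265 es a = 6781.74443764419.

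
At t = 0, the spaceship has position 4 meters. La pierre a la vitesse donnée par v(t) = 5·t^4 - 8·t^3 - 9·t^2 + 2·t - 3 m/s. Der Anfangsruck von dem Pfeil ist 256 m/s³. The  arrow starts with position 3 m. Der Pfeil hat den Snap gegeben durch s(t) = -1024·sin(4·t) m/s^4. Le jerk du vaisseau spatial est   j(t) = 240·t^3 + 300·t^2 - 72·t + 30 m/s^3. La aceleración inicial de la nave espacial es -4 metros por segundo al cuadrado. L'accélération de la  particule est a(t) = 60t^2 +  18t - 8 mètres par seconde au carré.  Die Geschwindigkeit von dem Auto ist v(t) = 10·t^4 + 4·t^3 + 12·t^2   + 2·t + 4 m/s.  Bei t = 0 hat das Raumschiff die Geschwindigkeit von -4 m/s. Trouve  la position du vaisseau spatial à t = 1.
En partant du jerk j(t) = 240·t^3 + 300·t^2 - 72·t + 30, nous prenons 3 primitives. L'intégrale du jerk est l'accélération. En utilisant a(0) = -4, nous obtenons a(t) = 60·t^4 + 100·t^3 - 36·t^2 + 30·t - 4. En intégrant l'accélération et en utilisant la condition initiale v(0) = -4, nous obtenons v(t) = 12·t^5 + 25·t^4 - 12·t^3 + 15·t^2 - 4·t - 4. La primitive de la vitesse, avec x(0) = 4, donne la position: x(t) = 2·t^6 + 5·t^5 - 3·t^4 + 5·t^3 - 2·t^2 - 4·t + 4. De l'équation de la position x(t) = 2·t^6 + 5·t^5 - 3·t^4 + 5·t^3 - 2·t^2 - 4·t + 4, nous substituons t = 1 pour obtenir x = 7.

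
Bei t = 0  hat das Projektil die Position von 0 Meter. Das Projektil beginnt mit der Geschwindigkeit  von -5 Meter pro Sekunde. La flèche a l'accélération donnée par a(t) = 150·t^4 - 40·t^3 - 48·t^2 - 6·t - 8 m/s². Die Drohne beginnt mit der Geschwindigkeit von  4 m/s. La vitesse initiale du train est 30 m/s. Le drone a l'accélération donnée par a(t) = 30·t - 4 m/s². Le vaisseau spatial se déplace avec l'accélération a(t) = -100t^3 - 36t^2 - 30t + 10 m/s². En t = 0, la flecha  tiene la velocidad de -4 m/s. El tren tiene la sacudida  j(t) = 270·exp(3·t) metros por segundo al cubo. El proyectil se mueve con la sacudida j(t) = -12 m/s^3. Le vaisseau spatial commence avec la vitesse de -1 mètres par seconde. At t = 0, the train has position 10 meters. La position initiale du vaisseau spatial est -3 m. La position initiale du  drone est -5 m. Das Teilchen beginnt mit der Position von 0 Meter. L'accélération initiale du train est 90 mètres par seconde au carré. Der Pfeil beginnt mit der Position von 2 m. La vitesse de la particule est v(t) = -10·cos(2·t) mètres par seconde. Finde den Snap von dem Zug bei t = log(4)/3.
Um dies zu lösen, müssen wir 1 Ableitung unserer Gleichung für den Ruck j(t) = 270·exp(3·t) nehmen. Mit d/dt von j(t) finden wir s(t) = 810·exp(3·t). Aus der Gleichung für den Snap s(t) = 810·exp(3·t), setzen wir t = log(4)/3 ein und erhalten s = 3240.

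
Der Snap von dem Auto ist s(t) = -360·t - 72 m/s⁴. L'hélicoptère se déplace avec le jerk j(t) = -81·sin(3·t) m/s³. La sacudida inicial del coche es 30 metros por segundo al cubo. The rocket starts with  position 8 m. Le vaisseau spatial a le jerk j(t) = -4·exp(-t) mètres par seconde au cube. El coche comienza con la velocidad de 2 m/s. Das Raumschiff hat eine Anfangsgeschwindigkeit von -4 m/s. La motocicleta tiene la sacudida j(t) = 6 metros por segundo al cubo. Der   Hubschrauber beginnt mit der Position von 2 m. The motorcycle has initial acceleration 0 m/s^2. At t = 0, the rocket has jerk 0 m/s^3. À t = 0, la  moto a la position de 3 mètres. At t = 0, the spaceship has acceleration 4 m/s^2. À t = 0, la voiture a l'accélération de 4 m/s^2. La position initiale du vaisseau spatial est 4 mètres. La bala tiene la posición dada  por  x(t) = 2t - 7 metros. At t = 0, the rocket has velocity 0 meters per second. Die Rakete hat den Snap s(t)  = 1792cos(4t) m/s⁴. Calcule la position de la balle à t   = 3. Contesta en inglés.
We have position x(t) = 2·t - 7. Substituting t = 3: x(3) = -1.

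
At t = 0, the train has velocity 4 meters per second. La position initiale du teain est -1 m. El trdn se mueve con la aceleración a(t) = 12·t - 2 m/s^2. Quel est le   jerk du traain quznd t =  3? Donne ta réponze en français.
Nous devons dériver notre équation de l'accélération a(t) = 12·t - 2 1 fois. La dérivée de l'accélération donne le jerk: j(t) = 12. De l'équation du jerk j(t) = 12, nous substituons t = 3 pour obtenir j = 12.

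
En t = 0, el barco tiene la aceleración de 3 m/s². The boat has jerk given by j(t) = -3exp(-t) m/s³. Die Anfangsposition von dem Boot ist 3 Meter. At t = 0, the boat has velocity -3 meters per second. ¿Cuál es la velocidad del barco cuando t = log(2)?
Partiendo de la sacudida j(t) = -3·exp(-t), tomamos 2 integrales. Tomando ∫j(t)dt y aplicando a(0) = 3, encontramos a(t) = 3·exp(-t). Integrando la aceleración y usando la condición inicial v(0) = -3, obtenemos v(t) = -3·exp(-t). De la ecuación de la velocidad v(t) = -3·exp(-t), sustituimos t = log(2) para obtener v = -3/2.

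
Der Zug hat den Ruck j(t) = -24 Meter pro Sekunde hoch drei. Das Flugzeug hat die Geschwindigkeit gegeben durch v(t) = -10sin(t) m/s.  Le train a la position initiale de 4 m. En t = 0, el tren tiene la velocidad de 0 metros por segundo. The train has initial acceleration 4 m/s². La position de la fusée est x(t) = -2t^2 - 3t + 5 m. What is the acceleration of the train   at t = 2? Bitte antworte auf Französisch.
En partant du jerk j(t) = -24, nous prenons 1 primitive. En prenant ∫j(t)dt et en appliquant a(0) = 4, nous trouvons a(t) = 4 - 24·t. En utilisant a(t) = 4 - 24·t et en substituant t = 2, nous trouvons a = -44.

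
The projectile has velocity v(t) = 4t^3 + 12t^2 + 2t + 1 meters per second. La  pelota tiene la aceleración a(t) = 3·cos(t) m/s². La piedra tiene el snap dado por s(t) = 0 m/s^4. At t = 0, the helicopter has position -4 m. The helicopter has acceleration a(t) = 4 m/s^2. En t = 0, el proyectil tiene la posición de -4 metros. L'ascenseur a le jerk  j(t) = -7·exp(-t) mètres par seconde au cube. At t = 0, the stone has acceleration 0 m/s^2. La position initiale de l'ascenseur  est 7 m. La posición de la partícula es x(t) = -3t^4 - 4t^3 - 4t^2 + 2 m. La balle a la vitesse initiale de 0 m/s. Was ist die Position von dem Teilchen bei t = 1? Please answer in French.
Nous avons la position x(t) = -3·t^4 - 4·t^3 - 4·t^2 + 2. En substituant t = 1: x(1) = -9.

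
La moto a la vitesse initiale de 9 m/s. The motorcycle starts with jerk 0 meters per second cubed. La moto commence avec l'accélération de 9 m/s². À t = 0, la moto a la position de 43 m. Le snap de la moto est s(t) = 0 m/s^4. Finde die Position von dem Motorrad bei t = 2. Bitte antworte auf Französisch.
En partant du snap s(t) = 0, nous prenons 4 intégrales. En intégrant le snap et en utilisant la condition initiale j(0) = 0, nous obtenons j(t) = 0. En prenant ∫j(t)dt et en appliquant a(0) = 9, nous trouvons a(t) = 9. La primitive de l'accélération, avec v(0) = 9, donne la vitesse: v(t) = 9·t + 9. L'intégrale de la vitesse est la position. En utilisant x(0) = 43, nous obtenons x(t) = 9·t^2/2 + 9·t + 43. En utilisant x(t) = 9·t^2/2 + 9·t + 43 et en substituant t = 2, nous trouvons x = 79.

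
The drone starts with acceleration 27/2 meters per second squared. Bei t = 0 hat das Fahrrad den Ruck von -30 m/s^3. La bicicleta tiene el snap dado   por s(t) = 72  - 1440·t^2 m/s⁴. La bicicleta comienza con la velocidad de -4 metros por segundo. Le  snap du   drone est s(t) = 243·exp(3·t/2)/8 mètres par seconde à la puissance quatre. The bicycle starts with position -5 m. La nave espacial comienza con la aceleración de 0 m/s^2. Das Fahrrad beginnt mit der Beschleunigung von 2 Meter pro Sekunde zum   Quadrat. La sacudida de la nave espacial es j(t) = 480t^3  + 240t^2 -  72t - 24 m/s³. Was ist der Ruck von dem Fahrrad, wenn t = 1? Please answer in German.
Wir müssen unsere Gleichung für den Snap s(t) = 72 - 1440·t^2 1-mal integrieren. Das Integral von dem Snap ist der Ruck. Mit j(0) = -30 erhalten wir j(t) = -480·t^3 + 72·t - 30. Wir haben den Ruck j(t) = -480·t^3 + 72·t - 30. Durch Einsetzen von t = 1: j(1) = -438.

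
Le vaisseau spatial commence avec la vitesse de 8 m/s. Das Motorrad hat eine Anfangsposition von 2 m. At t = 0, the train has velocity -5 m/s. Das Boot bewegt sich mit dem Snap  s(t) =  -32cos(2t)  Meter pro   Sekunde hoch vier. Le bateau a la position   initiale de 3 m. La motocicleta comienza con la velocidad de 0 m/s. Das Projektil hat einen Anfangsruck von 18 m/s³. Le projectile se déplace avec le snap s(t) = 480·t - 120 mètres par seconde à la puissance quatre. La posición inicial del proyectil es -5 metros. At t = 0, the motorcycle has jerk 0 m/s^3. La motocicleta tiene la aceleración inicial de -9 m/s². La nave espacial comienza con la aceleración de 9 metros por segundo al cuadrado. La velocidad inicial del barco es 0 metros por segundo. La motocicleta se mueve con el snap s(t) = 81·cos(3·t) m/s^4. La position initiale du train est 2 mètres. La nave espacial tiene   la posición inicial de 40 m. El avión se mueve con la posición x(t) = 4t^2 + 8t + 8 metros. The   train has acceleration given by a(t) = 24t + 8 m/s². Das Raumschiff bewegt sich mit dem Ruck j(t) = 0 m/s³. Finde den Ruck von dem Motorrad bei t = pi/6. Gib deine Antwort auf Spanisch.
Para resolver esto, necesitamos tomar 1 integral de nuestra ecuación del snap s(t) = 81·cos(3·t). Integrando el snap y usando la condición inicial j(0) = 0, obtenemos j(t) = 27·sin(3·t). Tenemos la sacudida j(t) = 27·sin(3·t). Sustituyendo t = pi/6: j(pi/6) = 27.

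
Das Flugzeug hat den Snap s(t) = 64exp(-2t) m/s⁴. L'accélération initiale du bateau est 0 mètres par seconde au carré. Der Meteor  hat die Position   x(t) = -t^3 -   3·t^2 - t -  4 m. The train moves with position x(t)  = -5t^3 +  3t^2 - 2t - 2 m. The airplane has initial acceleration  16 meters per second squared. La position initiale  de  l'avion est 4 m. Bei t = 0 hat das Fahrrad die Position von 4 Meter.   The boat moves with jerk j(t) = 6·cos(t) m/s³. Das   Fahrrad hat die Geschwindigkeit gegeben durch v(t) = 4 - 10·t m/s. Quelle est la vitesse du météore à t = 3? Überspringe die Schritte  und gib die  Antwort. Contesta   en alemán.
Die Antwort ist -46.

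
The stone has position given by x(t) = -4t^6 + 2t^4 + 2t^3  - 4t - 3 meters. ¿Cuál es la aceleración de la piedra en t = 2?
Debemos derivar nuestra ecuación de la posición x(t) = -4·t^6 + 2·t^4 + 2·t^3 - 4·t - 3 2 veces. Derivando la posición, obtenemos la velocidad: v(t) = -24·t^5 + 8·t^3 + 6·t^2 - 4. La derivada de la velocidad da la aceleración: a(t) = -120·t^4 + 24·t^2 + 12·t. Usando a(t) = -120·t^4 + 24·t^2 + 12·t y sustituyendo t = 2, encontramos a = -1800.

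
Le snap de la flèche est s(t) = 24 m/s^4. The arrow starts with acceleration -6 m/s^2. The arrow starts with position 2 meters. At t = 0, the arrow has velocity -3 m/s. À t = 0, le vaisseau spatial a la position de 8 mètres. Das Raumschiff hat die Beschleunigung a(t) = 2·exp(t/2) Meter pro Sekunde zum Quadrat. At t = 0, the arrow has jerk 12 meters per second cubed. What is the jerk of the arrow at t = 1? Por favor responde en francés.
Pour résoudre ceci, nous devons prendre 1 intégrale de notre équation du snap s(t) = 24. L'intégrale du snap, avec j(0) = 12, donne le jerk: j(t) = 24·t + 12. Nous avons le jerk j(t) = 24·t + 12. En substituant t = 1: j(1) = 36.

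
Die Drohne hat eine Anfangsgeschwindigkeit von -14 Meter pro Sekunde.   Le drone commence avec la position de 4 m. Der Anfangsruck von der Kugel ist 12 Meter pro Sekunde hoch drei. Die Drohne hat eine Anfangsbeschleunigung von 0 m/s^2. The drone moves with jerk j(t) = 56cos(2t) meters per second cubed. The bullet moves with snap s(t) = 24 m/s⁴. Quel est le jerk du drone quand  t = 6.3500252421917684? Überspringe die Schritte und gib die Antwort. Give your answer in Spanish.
En t = 6.3500252421917684, j = 55.5003760871729.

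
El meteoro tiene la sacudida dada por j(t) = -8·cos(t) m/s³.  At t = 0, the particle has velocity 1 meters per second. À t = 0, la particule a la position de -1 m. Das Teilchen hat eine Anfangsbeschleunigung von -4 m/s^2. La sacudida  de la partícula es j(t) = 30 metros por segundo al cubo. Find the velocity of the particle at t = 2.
We need to integrate our jerk equation j(t) = 30 2 times. The integral of jerk is acceleration. Using a(0) = -4, we get a(t) = 30·t - 4. Taking ∫a(t)dt and applying v(0) = 1, we find v(t) = 15·t^2 - 4·t + 1. We have velocity v(t) = 15·t^2 - 4·t + 1. Substituting t = 2: v(2) = 53.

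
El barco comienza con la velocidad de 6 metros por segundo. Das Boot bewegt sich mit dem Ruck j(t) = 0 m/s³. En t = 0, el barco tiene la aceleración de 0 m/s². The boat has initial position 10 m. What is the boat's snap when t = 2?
We must differentiate our jerk equation j(t) = 0 1 time. Differentiating jerk, we get snap: s(t) = 0. Using s(t) = 0 and substituting t = 2, we find s = 0.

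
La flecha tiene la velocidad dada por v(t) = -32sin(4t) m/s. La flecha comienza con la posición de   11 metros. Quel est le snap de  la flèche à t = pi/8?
Pour résoudre ceci, nous devons prendre 3 dérivées de notre équation de la vitesse v(t) = -32·sin(4·t). En prenant d/dt de v(t), nous trouvons a(t) = -128·cos(4·t). La dérivée de l'accélération donne le jerk: j(t) = 512·sin(4·t). La dérivée du jerk donne le snap: s(t) = 2048·cos(4·t). En utilisant s(t) = 2048·cos(4·t) et en substituant t = pi/8, nous trouvons s = 0.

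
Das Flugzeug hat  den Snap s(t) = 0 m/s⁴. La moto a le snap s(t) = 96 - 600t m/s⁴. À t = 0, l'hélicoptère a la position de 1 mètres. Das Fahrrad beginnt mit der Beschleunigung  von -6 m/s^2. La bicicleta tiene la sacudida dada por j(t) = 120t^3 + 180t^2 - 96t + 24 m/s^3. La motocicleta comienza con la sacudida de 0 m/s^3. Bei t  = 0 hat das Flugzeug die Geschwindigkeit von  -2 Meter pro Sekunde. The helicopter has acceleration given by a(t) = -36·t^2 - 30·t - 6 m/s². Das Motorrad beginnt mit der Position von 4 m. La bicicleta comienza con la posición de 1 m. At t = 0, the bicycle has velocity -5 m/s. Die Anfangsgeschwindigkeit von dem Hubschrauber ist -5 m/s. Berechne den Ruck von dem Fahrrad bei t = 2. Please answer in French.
En utilisant j(t) = 120·t^3 + 180·t^2 - 96·t + 24 et en substituant t = 2, nous trouvons j = 1512.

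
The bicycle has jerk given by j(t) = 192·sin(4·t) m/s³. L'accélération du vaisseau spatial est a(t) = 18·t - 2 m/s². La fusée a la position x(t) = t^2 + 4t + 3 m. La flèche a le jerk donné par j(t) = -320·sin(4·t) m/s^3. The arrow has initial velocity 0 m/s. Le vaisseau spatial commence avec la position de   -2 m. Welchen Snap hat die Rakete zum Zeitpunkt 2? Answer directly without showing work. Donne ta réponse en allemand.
Der Snap bei t = 2 ist s = 0.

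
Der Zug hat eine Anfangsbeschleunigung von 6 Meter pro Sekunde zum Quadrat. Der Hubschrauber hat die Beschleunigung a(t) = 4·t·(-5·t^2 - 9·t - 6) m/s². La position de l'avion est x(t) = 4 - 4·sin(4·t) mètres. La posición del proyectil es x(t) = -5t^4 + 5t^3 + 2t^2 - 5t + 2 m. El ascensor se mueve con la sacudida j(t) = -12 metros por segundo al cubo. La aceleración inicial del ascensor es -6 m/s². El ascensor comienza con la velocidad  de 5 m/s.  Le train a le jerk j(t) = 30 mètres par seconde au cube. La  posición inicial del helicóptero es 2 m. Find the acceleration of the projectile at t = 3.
Starting from position x(t) = -5·t^4 + 5·t^3 + 2·t^2 - 5·t + 2, we take 2 derivatives. Differentiating position, we get velocity: v(t) = -20·t^3 + 15·t^2 + 4·t - 5. Taking d/dt of v(t), we find a(t) = -60·t^2 + 30·t + 4. We have acceleration a(t) = -60·t^2 + 30·t + 4. Substituting t = 3: a(3) = -446.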